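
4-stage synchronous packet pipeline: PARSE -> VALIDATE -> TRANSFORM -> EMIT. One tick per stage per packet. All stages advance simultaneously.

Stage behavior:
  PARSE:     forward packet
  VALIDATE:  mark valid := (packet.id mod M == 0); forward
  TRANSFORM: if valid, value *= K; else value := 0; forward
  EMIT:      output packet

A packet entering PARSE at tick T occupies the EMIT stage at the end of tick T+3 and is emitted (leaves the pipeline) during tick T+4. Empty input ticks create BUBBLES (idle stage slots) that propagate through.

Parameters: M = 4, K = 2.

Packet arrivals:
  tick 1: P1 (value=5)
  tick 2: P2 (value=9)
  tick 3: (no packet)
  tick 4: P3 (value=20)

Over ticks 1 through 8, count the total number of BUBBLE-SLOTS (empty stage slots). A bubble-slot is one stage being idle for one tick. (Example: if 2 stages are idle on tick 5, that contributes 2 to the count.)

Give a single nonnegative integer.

Answer: 20

Derivation:
Tick 1: [PARSE:P1(v=5,ok=F), VALIDATE:-, TRANSFORM:-, EMIT:-] out:-; bubbles=3
Tick 2: [PARSE:P2(v=9,ok=F), VALIDATE:P1(v=5,ok=F), TRANSFORM:-, EMIT:-] out:-; bubbles=2
Tick 3: [PARSE:-, VALIDATE:P2(v=9,ok=F), TRANSFORM:P1(v=0,ok=F), EMIT:-] out:-; bubbles=2
Tick 4: [PARSE:P3(v=20,ok=F), VALIDATE:-, TRANSFORM:P2(v=0,ok=F), EMIT:P1(v=0,ok=F)] out:-; bubbles=1
Tick 5: [PARSE:-, VALIDATE:P3(v=20,ok=F), TRANSFORM:-, EMIT:P2(v=0,ok=F)] out:P1(v=0); bubbles=2
Tick 6: [PARSE:-, VALIDATE:-, TRANSFORM:P3(v=0,ok=F), EMIT:-] out:P2(v=0); bubbles=3
Tick 7: [PARSE:-, VALIDATE:-, TRANSFORM:-, EMIT:P3(v=0,ok=F)] out:-; bubbles=3
Tick 8: [PARSE:-, VALIDATE:-, TRANSFORM:-, EMIT:-] out:P3(v=0); bubbles=4
Total bubble-slots: 20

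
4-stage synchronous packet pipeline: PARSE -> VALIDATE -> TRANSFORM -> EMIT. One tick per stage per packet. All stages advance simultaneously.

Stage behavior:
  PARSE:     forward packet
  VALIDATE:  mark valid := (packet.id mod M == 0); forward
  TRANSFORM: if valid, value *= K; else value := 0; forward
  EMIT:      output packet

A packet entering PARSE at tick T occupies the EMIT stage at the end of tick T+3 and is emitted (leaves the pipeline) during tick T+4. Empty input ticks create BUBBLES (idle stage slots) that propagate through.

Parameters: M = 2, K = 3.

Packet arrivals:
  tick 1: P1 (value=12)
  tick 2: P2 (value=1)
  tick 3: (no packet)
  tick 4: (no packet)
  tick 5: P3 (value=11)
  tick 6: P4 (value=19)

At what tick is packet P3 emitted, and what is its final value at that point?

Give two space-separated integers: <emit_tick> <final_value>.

Answer: 9 0

Derivation:
Tick 1: [PARSE:P1(v=12,ok=F), VALIDATE:-, TRANSFORM:-, EMIT:-] out:-; in:P1
Tick 2: [PARSE:P2(v=1,ok=F), VALIDATE:P1(v=12,ok=F), TRANSFORM:-, EMIT:-] out:-; in:P2
Tick 3: [PARSE:-, VALIDATE:P2(v=1,ok=T), TRANSFORM:P1(v=0,ok=F), EMIT:-] out:-; in:-
Tick 4: [PARSE:-, VALIDATE:-, TRANSFORM:P2(v=3,ok=T), EMIT:P1(v=0,ok=F)] out:-; in:-
Tick 5: [PARSE:P3(v=11,ok=F), VALIDATE:-, TRANSFORM:-, EMIT:P2(v=3,ok=T)] out:P1(v=0); in:P3
Tick 6: [PARSE:P4(v=19,ok=F), VALIDATE:P3(v=11,ok=F), TRANSFORM:-, EMIT:-] out:P2(v=3); in:P4
Tick 7: [PARSE:-, VALIDATE:P4(v=19,ok=T), TRANSFORM:P3(v=0,ok=F), EMIT:-] out:-; in:-
Tick 8: [PARSE:-, VALIDATE:-, TRANSFORM:P4(v=57,ok=T), EMIT:P3(v=0,ok=F)] out:-; in:-
Tick 9: [PARSE:-, VALIDATE:-, TRANSFORM:-, EMIT:P4(v=57,ok=T)] out:P3(v=0); in:-
Tick 10: [PARSE:-, VALIDATE:-, TRANSFORM:-, EMIT:-] out:P4(v=57); in:-
P3: arrives tick 5, valid=False (id=3, id%2=1), emit tick 9, final value 0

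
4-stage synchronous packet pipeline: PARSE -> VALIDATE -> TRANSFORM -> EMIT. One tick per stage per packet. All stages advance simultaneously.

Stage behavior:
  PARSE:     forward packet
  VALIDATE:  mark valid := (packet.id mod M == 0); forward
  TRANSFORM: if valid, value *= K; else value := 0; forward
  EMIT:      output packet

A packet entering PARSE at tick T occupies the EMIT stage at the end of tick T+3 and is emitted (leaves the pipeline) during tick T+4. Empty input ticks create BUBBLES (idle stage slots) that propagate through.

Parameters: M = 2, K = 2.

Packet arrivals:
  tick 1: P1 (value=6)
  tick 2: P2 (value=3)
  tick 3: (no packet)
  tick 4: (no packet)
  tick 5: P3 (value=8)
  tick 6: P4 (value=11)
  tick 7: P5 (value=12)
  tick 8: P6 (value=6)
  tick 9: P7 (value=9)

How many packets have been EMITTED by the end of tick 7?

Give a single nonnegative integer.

Answer: 2

Derivation:
Tick 1: [PARSE:P1(v=6,ok=F), VALIDATE:-, TRANSFORM:-, EMIT:-] out:-; in:P1
Tick 2: [PARSE:P2(v=3,ok=F), VALIDATE:P1(v=6,ok=F), TRANSFORM:-, EMIT:-] out:-; in:P2
Tick 3: [PARSE:-, VALIDATE:P2(v=3,ok=T), TRANSFORM:P1(v=0,ok=F), EMIT:-] out:-; in:-
Tick 4: [PARSE:-, VALIDATE:-, TRANSFORM:P2(v=6,ok=T), EMIT:P1(v=0,ok=F)] out:-; in:-
Tick 5: [PARSE:P3(v=8,ok=F), VALIDATE:-, TRANSFORM:-, EMIT:P2(v=6,ok=T)] out:P1(v=0); in:P3
Tick 6: [PARSE:P4(v=11,ok=F), VALIDATE:P3(v=8,ok=F), TRANSFORM:-, EMIT:-] out:P2(v=6); in:P4
Tick 7: [PARSE:P5(v=12,ok=F), VALIDATE:P4(v=11,ok=T), TRANSFORM:P3(v=0,ok=F), EMIT:-] out:-; in:P5
Emitted by tick 7: ['P1', 'P2']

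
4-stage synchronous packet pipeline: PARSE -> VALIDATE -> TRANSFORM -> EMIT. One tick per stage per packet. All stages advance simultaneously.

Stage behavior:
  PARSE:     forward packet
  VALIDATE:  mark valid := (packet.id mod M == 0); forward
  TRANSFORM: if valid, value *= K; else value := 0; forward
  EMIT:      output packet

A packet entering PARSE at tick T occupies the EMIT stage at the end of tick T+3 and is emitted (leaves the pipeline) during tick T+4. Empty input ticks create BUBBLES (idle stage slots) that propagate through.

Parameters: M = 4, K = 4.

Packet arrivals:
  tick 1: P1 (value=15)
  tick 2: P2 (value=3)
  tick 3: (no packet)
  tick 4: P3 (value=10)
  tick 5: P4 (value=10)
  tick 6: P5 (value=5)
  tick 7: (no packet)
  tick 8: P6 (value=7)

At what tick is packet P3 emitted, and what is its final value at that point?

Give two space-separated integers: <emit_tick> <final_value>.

Tick 1: [PARSE:P1(v=15,ok=F), VALIDATE:-, TRANSFORM:-, EMIT:-] out:-; in:P1
Tick 2: [PARSE:P2(v=3,ok=F), VALIDATE:P1(v=15,ok=F), TRANSFORM:-, EMIT:-] out:-; in:P2
Tick 3: [PARSE:-, VALIDATE:P2(v=3,ok=F), TRANSFORM:P1(v=0,ok=F), EMIT:-] out:-; in:-
Tick 4: [PARSE:P3(v=10,ok=F), VALIDATE:-, TRANSFORM:P2(v=0,ok=F), EMIT:P1(v=0,ok=F)] out:-; in:P3
Tick 5: [PARSE:P4(v=10,ok=F), VALIDATE:P3(v=10,ok=F), TRANSFORM:-, EMIT:P2(v=0,ok=F)] out:P1(v=0); in:P4
Tick 6: [PARSE:P5(v=5,ok=F), VALIDATE:P4(v=10,ok=T), TRANSFORM:P3(v=0,ok=F), EMIT:-] out:P2(v=0); in:P5
Tick 7: [PARSE:-, VALIDATE:P5(v=5,ok=F), TRANSFORM:P4(v=40,ok=T), EMIT:P3(v=0,ok=F)] out:-; in:-
Tick 8: [PARSE:P6(v=7,ok=F), VALIDATE:-, TRANSFORM:P5(v=0,ok=F), EMIT:P4(v=40,ok=T)] out:P3(v=0); in:P6
Tick 9: [PARSE:-, VALIDATE:P6(v=7,ok=F), TRANSFORM:-, EMIT:P5(v=0,ok=F)] out:P4(v=40); in:-
Tick 10: [PARSE:-, VALIDATE:-, TRANSFORM:P6(v=0,ok=F), EMIT:-] out:P5(v=0); in:-
Tick 11: [PARSE:-, VALIDATE:-, TRANSFORM:-, EMIT:P6(v=0,ok=F)] out:-; in:-
Tick 12: [PARSE:-, VALIDATE:-, TRANSFORM:-, EMIT:-] out:P6(v=0); in:-
P3: arrives tick 4, valid=False (id=3, id%4=3), emit tick 8, final value 0

Answer: 8 0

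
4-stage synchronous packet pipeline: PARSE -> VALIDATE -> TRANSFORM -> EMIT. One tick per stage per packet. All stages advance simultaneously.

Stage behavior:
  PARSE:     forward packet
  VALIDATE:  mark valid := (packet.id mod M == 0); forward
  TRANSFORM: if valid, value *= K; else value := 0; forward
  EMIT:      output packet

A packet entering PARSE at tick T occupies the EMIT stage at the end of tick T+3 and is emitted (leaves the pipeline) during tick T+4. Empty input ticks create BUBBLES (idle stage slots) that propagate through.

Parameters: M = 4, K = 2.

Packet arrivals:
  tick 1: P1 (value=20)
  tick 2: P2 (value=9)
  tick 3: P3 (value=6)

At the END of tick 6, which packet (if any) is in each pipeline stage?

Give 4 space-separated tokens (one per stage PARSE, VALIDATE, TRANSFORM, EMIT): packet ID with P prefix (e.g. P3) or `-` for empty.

Answer: - - - P3

Derivation:
Tick 1: [PARSE:P1(v=20,ok=F), VALIDATE:-, TRANSFORM:-, EMIT:-] out:-; in:P1
Tick 2: [PARSE:P2(v=9,ok=F), VALIDATE:P1(v=20,ok=F), TRANSFORM:-, EMIT:-] out:-; in:P2
Tick 3: [PARSE:P3(v=6,ok=F), VALIDATE:P2(v=9,ok=F), TRANSFORM:P1(v=0,ok=F), EMIT:-] out:-; in:P3
Tick 4: [PARSE:-, VALIDATE:P3(v=6,ok=F), TRANSFORM:P2(v=0,ok=F), EMIT:P1(v=0,ok=F)] out:-; in:-
Tick 5: [PARSE:-, VALIDATE:-, TRANSFORM:P3(v=0,ok=F), EMIT:P2(v=0,ok=F)] out:P1(v=0); in:-
Tick 6: [PARSE:-, VALIDATE:-, TRANSFORM:-, EMIT:P3(v=0,ok=F)] out:P2(v=0); in:-
At end of tick 6: ['-', '-', '-', 'P3']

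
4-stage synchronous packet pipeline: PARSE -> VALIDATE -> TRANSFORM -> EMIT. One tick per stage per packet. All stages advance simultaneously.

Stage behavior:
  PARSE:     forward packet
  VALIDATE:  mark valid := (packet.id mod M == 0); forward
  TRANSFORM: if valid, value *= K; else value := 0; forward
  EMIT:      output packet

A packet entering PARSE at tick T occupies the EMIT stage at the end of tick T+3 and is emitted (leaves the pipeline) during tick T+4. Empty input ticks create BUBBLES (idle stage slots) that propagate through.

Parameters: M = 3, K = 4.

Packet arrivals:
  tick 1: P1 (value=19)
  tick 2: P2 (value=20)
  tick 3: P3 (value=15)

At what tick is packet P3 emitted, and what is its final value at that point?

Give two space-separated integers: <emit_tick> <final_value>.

Answer: 7 60

Derivation:
Tick 1: [PARSE:P1(v=19,ok=F), VALIDATE:-, TRANSFORM:-, EMIT:-] out:-; in:P1
Tick 2: [PARSE:P2(v=20,ok=F), VALIDATE:P1(v=19,ok=F), TRANSFORM:-, EMIT:-] out:-; in:P2
Tick 3: [PARSE:P3(v=15,ok=F), VALIDATE:P2(v=20,ok=F), TRANSFORM:P1(v=0,ok=F), EMIT:-] out:-; in:P3
Tick 4: [PARSE:-, VALIDATE:P3(v=15,ok=T), TRANSFORM:P2(v=0,ok=F), EMIT:P1(v=0,ok=F)] out:-; in:-
Tick 5: [PARSE:-, VALIDATE:-, TRANSFORM:P3(v=60,ok=T), EMIT:P2(v=0,ok=F)] out:P1(v=0); in:-
Tick 6: [PARSE:-, VALIDATE:-, TRANSFORM:-, EMIT:P3(v=60,ok=T)] out:P2(v=0); in:-
Tick 7: [PARSE:-, VALIDATE:-, TRANSFORM:-, EMIT:-] out:P3(v=60); in:-
P3: arrives tick 3, valid=True (id=3, id%3=0), emit tick 7, final value 60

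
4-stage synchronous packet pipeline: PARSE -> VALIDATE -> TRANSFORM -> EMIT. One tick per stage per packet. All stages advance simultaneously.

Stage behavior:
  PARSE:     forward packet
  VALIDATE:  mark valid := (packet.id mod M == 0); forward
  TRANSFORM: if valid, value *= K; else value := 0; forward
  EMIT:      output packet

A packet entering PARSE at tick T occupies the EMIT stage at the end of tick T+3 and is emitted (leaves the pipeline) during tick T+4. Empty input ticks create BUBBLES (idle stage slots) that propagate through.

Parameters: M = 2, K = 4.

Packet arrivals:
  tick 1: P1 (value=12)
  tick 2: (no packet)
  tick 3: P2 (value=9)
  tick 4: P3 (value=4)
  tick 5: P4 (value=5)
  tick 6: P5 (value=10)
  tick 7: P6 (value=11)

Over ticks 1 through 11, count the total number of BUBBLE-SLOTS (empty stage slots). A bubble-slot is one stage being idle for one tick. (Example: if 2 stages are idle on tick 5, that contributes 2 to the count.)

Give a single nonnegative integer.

Answer: 20

Derivation:
Tick 1: [PARSE:P1(v=12,ok=F), VALIDATE:-, TRANSFORM:-, EMIT:-] out:-; bubbles=3
Tick 2: [PARSE:-, VALIDATE:P1(v=12,ok=F), TRANSFORM:-, EMIT:-] out:-; bubbles=3
Tick 3: [PARSE:P2(v=9,ok=F), VALIDATE:-, TRANSFORM:P1(v=0,ok=F), EMIT:-] out:-; bubbles=2
Tick 4: [PARSE:P3(v=4,ok=F), VALIDATE:P2(v=9,ok=T), TRANSFORM:-, EMIT:P1(v=0,ok=F)] out:-; bubbles=1
Tick 5: [PARSE:P4(v=5,ok=F), VALIDATE:P3(v=4,ok=F), TRANSFORM:P2(v=36,ok=T), EMIT:-] out:P1(v=0); bubbles=1
Tick 6: [PARSE:P5(v=10,ok=F), VALIDATE:P4(v=5,ok=T), TRANSFORM:P3(v=0,ok=F), EMIT:P2(v=36,ok=T)] out:-; bubbles=0
Tick 7: [PARSE:P6(v=11,ok=F), VALIDATE:P5(v=10,ok=F), TRANSFORM:P4(v=20,ok=T), EMIT:P3(v=0,ok=F)] out:P2(v=36); bubbles=0
Tick 8: [PARSE:-, VALIDATE:P6(v=11,ok=T), TRANSFORM:P5(v=0,ok=F), EMIT:P4(v=20,ok=T)] out:P3(v=0); bubbles=1
Tick 9: [PARSE:-, VALIDATE:-, TRANSFORM:P6(v=44,ok=T), EMIT:P5(v=0,ok=F)] out:P4(v=20); bubbles=2
Tick 10: [PARSE:-, VALIDATE:-, TRANSFORM:-, EMIT:P6(v=44,ok=T)] out:P5(v=0); bubbles=3
Tick 11: [PARSE:-, VALIDATE:-, TRANSFORM:-, EMIT:-] out:P6(v=44); bubbles=4
Total bubble-slots: 20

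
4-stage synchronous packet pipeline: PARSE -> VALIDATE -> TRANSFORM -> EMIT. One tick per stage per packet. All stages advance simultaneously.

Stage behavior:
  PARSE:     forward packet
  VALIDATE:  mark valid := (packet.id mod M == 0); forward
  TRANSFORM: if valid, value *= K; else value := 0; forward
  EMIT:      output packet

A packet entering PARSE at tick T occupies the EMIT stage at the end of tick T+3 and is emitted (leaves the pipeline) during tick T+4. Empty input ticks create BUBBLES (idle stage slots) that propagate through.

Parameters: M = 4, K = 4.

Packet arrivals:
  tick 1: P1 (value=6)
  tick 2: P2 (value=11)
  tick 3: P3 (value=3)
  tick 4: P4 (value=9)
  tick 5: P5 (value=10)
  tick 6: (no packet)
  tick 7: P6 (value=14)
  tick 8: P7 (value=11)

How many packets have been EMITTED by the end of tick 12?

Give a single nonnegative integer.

Tick 1: [PARSE:P1(v=6,ok=F), VALIDATE:-, TRANSFORM:-, EMIT:-] out:-; in:P1
Tick 2: [PARSE:P2(v=11,ok=F), VALIDATE:P1(v=6,ok=F), TRANSFORM:-, EMIT:-] out:-; in:P2
Tick 3: [PARSE:P3(v=3,ok=F), VALIDATE:P2(v=11,ok=F), TRANSFORM:P1(v=0,ok=F), EMIT:-] out:-; in:P3
Tick 4: [PARSE:P4(v=9,ok=F), VALIDATE:P3(v=3,ok=F), TRANSFORM:P2(v=0,ok=F), EMIT:P1(v=0,ok=F)] out:-; in:P4
Tick 5: [PARSE:P5(v=10,ok=F), VALIDATE:P4(v=9,ok=T), TRANSFORM:P3(v=0,ok=F), EMIT:P2(v=0,ok=F)] out:P1(v=0); in:P5
Tick 6: [PARSE:-, VALIDATE:P5(v=10,ok=F), TRANSFORM:P4(v=36,ok=T), EMIT:P3(v=0,ok=F)] out:P2(v=0); in:-
Tick 7: [PARSE:P6(v=14,ok=F), VALIDATE:-, TRANSFORM:P5(v=0,ok=F), EMIT:P4(v=36,ok=T)] out:P3(v=0); in:P6
Tick 8: [PARSE:P7(v=11,ok=F), VALIDATE:P6(v=14,ok=F), TRANSFORM:-, EMIT:P5(v=0,ok=F)] out:P4(v=36); in:P7
Tick 9: [PARSE:-, VALIDATE:P7(v=11,ok=F), TRANSFORM:P6(v=0,ok=F), EMIT:-] out:P5(v=0); in:-
Tick 10: [PARSE:-, VALIDATE:-, TRANSFORM:P7(v=0,ok=F), EMIT:P6(v=0,ok=F)] out:-; in:-
Tick 11: [PARSE:-, VALIDATE:-, TRANSFORM:-, EMIT:P7(v=0,ok=F)] out:P6(v=0); in:-
Tick 12: [PARSE:-, VALIDATE:-, TRANSFORM:-, EMIT:-] out:P7(v=0); in:-
Emitted by tick 12: ['P1', 'P2', 'P3', 'P4', 'P5', 'P6', 'P7']

Answer: 7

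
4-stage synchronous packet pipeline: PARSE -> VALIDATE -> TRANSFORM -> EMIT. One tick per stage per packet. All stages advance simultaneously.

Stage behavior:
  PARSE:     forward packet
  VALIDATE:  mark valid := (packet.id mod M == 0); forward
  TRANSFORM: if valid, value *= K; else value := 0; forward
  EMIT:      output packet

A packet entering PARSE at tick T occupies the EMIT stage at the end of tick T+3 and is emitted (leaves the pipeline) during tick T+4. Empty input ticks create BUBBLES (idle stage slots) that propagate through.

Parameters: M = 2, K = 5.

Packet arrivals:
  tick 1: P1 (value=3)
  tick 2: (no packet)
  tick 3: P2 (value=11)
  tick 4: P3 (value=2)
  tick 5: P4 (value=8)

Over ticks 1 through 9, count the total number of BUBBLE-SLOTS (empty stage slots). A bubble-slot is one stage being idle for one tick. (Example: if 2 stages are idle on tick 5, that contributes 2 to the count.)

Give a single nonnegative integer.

Tick 1: [PARSE:P1(v=3,ok=F), VALIDATE:-, TRANSFORM:-, EMIT:-] out:-; bubbles=3
Tick 2: [PARSE:-, VALIDATE:P1(v=3,ok=F), TRANSFORM:-, EMIT:-] out:-; bubbles=3
Tick 3: [PARSE:P2(v=11,ok=F), VALIDATE:-, TRANSFORM:P1(v=0,ok=F), EMIT:-] out:-; bubbles=2
Tick 4: [PARSE:P3(v=2,ok=F), VALIDATE:P2(v=11,ok=T), TRANSFORM:-, EMIT:P1(v=0,ok=F)] out:-; bubbles=1
Tick 5: [PARSE:P4(v=8,ok=F), VALIDATE:P3(v=2,ok=F), TRANSFORM:P2(v=55,ok=T), EMIT:-] out:P1(v=0); bubbles=1
Tick 6: [PARSE:-, VALIDATE:P4(v=8,ok=T), TRANSFORM:P3(v=0,ok=F), EMIT:P2(v=55,ok=T)] out:-; bubbles=1
Tick 7: [PARSE:-, VALIDATE:-, TRANSFORM:P4(v=40,ok=T), EMIT:P3(v=0,ok=F)] out:P2(v=55); bubbles=2
Tick 8: [PARSE:-, VALIDATE:-, TRANSFORM:-, EMIT:P4(v=40,ok=T)] out:P3(v=0); bubbles=3
Tick 9: [PARSE:-, VALIDATE:-, TRANSFORM:-, EMIT:-] out:P4(v=40); bubbles=4
Total bubble-slots: 20

Answer: 20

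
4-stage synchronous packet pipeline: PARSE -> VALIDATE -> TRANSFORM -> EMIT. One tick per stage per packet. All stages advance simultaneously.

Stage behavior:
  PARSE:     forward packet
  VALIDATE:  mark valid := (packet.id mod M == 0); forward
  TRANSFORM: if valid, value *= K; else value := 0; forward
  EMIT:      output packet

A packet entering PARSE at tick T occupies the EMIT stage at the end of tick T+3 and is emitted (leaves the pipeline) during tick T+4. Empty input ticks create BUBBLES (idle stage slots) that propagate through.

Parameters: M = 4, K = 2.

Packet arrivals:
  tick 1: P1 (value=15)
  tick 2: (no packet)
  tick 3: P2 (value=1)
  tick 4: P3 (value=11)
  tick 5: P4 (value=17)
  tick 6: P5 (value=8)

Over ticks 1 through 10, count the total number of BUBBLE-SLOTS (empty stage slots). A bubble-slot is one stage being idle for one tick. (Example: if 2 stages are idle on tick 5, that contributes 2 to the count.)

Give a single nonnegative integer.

Answer: 20

Derivation:
Tick 1: [PARSE:P1(v=15,ok=F), VALIDATE:-, TRANSFORM:-, EMIT:-] out:-; bubbles=3
Tick 2: [PARSE:-, VALIDATE:P1(v=15,ok=F), TRANSFORM:-, EMIT:-] out:-; bubbles=3
Tick 3: [PARSE:P2(v=1,ok=F), VALIDATE:-, TRANSFORM:P1(v=0,ok=F), EMIT:-] out:-; bubbles=2
Tick 4: [PARSE:P3(v=11,ok=F), VALIDATE:P2(v=1,ok=F), TRANSFORM:-, EMIT:P1(v=0,ok=F)] out:-; bubbles=1
Tick 5: [PARSE:P4(v=17,ok=F), VALIDATE:P3(v=11,ok=F), TRANSFORM:P2(v=0,ok=F), EMIT:-] out:P1(v=0); bubbles=1
Tick 6: [PARSE:P5(v=8,ok=F), VALIDATE:P4(v=17,ok=T), TRANSFORM:P3(v=0,ok=F), EMIT:P2(v=0,ok=F)] out:-; bubbles=0
Tick 7: [PARSE:-, VALIDATE:P5(v=8,ok=F), TRANSFORM:P4(v=34,ok=T), EMIT:P3(v=0,ok=F)] out:P2(v=0); bubbles=1
Tick 8: [PARSE:-, VALIDATE:-, TRANSFORM:P5(v=0,ok=F), EMIT:P4(v=34,ok=T)] out:P3(v=0); bubbles=2
Tick 9: [PARSE:-, VALIDATE:-, TRANSFORM:-, EMIT:P5(v=0,ok=F)] out:P4(v=34); bubbles=3
Tick 10: [PARSE:-, VALIDATE:-, TRANSFORM:-, EMIT:-] out:P5(v=0); bubbles=4
Total bubble-slots: 20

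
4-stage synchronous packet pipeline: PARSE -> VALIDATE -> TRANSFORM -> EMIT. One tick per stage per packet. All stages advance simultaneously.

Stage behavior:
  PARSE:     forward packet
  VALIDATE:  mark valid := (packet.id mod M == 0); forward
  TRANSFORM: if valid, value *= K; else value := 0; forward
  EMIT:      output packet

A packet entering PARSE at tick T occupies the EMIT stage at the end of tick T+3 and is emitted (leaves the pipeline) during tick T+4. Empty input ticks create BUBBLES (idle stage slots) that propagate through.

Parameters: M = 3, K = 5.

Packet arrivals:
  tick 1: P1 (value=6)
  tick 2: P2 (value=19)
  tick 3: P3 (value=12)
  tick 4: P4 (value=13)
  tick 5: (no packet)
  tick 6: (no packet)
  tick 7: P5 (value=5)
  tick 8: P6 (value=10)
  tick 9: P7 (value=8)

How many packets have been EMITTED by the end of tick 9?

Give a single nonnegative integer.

Answer: 4

Derivation:
Tick 1: [PARSE:P1(v=6,ok=F), VALIDATE:-, TRANSFORM:-, EMIT:-] out:-; in:P1
Tick 2: [PARSE:P2(v=19,ok=F), VALIDATE:P1(v=6,ok=F), TRANSFORM:-, EMIT:-] out:-; in:P2
Tick 3: [PARSE:P3(v=12,ok=F), VALIDATE:P2(v=19,ok=F), TRANSFORM:P1(v=0,ok=F), EMIT:-] out:-; in:P3
Tick 4: [PARSE:P4(v=13,ok=F), VALIDATE:P3(v=12,ok=T), TRANSFORM:P2(v=0,ok=F), EMIT:P1(v=0,ok=F)] out:-; in:P4
Tick 5: [PARSE:-, VALIDATE:P4(v=13,ok=F), TRANSFORM:P3(v=60,ok=T), EMIT:P2(v=0,ok=F)] out:P1(v=0); in:-
Tick 6: [PARSE:-, VALIDATE:-, TRANSFORM:P4(v=0,ok=F), EMIT:P3(v=60,ok=T)] out:P2(v=0); in:-
Tick 7: [PARSE:P5(v=5,ok=F), VALIDATE:-, TRANSFORM:-, EMIT:P4(v=0,ok=F)] out:P3(v=60); in:P5
Tick 8: [PARSE:P6(v=10,ok=F), VALIDATE:P5(v=5,ok=F), TRANSFORM:-, EMIT:-] out:P4(v=0); in:P6
Tick 9: [PARSE:P7(v=8,ok=F), VALIDATE:P6(v=10,ok=T), TRANSFORM:P5(v=0,ok=F), EMIT:-] out:-; in:P7
Emitted by tick 9: ['P1', 'P2', 'P3', 'P4']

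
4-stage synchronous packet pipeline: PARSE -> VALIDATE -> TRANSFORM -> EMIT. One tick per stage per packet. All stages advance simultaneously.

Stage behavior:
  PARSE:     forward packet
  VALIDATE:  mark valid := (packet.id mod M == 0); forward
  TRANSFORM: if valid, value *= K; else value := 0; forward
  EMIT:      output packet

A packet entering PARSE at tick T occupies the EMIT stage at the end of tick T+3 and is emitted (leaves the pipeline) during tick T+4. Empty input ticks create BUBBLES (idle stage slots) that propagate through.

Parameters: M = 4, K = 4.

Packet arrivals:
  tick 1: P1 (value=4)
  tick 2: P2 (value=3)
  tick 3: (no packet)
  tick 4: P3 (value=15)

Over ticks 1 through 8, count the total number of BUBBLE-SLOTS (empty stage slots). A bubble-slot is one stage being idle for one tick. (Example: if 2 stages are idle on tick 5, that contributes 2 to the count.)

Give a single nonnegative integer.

Answer: 20

Derivation:
Tick 1: [PARSE:P1(v=4,ok=F), VALIDATE:-, TRANSFORM:-, EMIT:-] out:-; bubbles=3
Tick 2: [PARSE:P2(v=3,ok=F), VALIDATE:P1(v=4,ok=F), TRANSFORM:-, EMIT:-] out:-; bubbles=2
Tick 3: [PARSE:-, VALIDATE:P2(v=3,ok=F), TRANSFORM:P1(v=0,ok=F), EMIT:-] out:-; bubbles=2
Tick 4: [PARSE:P3(v=15,ok=F), VALIDATE:-, TRANSFORM:P2(v=0,ok=F), EMIT:P1(v=0,ok=F)] out:-; bubbles=1
Tick 5: [PARSE:-, VALIDATE:P3(v=15,ok=F), TRANSFORM:-, EMIT:P2(v=0,ok=F)] out:P1(v=0); bubbles=2
Tick 6: [PARSE:-, VALIDATE:-, TRANSFORM:P3(v=0,ok=F), EMIT:-] out:P2(v=0); bubbles=3
Tick 7: [PARSE:-, VALIDATE:-, TRANSFORM:-, EMIT:P3(v=0,ok=F)] out:-; bubbles=3
Tick 8: [PARSE:-, VALIDATE:-, TRANSFORM:-, EMIT:-] out:P3(v=0); bubbles=4
Total bubble-slots: 20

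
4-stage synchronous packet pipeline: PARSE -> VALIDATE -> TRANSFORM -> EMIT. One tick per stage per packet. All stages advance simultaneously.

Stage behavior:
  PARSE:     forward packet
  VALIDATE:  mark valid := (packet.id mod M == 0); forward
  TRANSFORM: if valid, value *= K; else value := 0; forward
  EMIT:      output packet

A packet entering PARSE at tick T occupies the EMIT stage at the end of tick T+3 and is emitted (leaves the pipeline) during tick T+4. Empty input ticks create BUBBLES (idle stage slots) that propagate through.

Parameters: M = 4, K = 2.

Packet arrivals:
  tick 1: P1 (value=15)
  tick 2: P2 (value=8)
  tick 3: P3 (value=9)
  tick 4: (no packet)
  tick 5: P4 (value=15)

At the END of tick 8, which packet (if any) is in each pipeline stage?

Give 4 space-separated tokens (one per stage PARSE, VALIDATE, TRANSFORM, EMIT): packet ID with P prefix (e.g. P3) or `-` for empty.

Answer: - - - P4

Derivation:
Tick 1: [PARSE:P1(v=15,ok=F), VALIDATE:-, TRANSFORM:-, EMIT:-] out:-; in:P1
Tick 2: [PARSE:P2(v=8,ok=F), VALIDATE:P1(v=15,ok=F), TRANSFORM:-, EMIT:-] out:-; in:P2
Tick 3: [PARSE:P3(v=9,ok=F), VALIDATE:P2(v=8,ok=F), TRANSFORM:P1(v=0,ok=F), EMIT:-] out:-; in:P3
Tick 4: [PARSE:-, VALIDATE:P3(v=9,ok=F), TRANSFORM:P2(v=0,ok=F), EMIT:P1(v=0,ok=F)] out:-; in:-
Tick 5: [PARSE:P4(v=15,ok=F), VALIDATE:-, TRANSFORM:P3(v=0,ok=F), EMIT:P2(v=0,ok=F)] out:P1(v=0); in:P4
Tick 6: [PARSE:-, VALIDATE:P4(v=15,ok=T), TRANSFORM:-, EMIT:P3(v=0,ok=F)] out:P2(v=0); in:-
Tick 7: [PARSE:-, VALIDATE:-, TRANSFORM:P4(v=30,ok=T), EMIT:-] out:P3(v=0); in:-
Tick 8: [PARSE:-, VALIDATE:-, TRANSFORM:-, EMIT:P4(v=30,ok=T)] out:-; in:-
At end of tick 8: ['-', '-', '-', 'P4']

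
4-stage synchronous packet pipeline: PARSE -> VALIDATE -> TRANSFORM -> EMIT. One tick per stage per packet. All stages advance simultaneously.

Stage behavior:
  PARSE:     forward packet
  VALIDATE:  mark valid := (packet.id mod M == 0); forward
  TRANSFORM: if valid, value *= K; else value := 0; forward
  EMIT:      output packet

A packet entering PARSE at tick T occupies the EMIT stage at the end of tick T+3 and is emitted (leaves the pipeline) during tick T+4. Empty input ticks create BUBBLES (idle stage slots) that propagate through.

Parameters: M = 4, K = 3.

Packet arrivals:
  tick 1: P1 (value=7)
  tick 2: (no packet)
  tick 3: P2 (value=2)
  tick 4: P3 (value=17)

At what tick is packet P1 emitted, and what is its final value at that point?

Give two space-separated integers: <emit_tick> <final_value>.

Tick 1: [PARSE:P1(v=7,ok=F), VALIDATE:-, TRANSFORM:-, EMIT:-] out:-; in:P1
Tick 2: [PARSE:-, VALIDATE:P1(v=7,ok=F), TRANSFORM:-, EMIT:-] out:-; in:-
Tick 3: [PARSE:P2(v=2,ok=F), VALIDATE:-, TRANSFORM:P1(v=0,ok=F), EMIT:-] out:-; in:P2
Tick 4: [PARSE:P3(v=17,ok=F), VALIDATE:P2(v=2,ok=F), TRANSFORM:-, EMIT:P1(v=0,ok=F)] out:-; in:P3
Tick 5: [PARSE:-, VALIDATE:P3(v=17,ok=F), TRANSFORM:P2(v=0,ok=F), EMIT:-] out:P1(v=0); in:-
Tick 6: [PARSE:-, VALIDATE:-, TRANSFORM:P3(v=0,ok=F), EMIT:P2(v=0,ok=F)] out:-; in:-
Tick 7: [PARSE:-, VALIDATE:-, TRANSFORM:-, EMIT:P3(v=0,ok=F)] out:P2(v=0); in:-
Tick 8: [PARSE:-, VALIDATE:-, TRANSFORM:-, EMIT:-] out:P3(v=0); in:-
P1: arrives tick 1, valid=False (id=1, id%4=1), emit tick 5, final value 0

Answer: 5 0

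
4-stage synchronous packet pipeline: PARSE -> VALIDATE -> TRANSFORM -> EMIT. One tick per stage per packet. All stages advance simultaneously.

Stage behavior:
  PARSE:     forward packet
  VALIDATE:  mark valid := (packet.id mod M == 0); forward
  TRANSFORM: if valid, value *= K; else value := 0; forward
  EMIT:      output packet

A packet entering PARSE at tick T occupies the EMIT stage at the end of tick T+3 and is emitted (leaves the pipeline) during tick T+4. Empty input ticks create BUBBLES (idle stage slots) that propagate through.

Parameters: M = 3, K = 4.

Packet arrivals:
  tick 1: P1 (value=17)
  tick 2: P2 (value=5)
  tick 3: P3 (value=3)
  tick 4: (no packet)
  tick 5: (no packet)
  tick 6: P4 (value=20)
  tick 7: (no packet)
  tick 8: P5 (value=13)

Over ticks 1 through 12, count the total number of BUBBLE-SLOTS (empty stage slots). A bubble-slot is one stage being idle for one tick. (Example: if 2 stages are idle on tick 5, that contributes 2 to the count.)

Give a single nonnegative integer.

Answer: 28

Derivation:
Tick 1: [PARSE:P1(v=17,ok=F), VALIDATE:-, TRANSFORM:-, EMIT:-] out:-; bubbles=3
Tick 2: [PARSE:P2(v=5,ok=F), VALIDATE:P1(v=17,ok=F), TRANSFORM:-, EMIT:-] out:-; bubbles=2
Tick 3: [PARSE:P3(v=3,ok=F), VALIDATE:P2(v=5,ok=F), TRANSFORM:P1(v=0,ok=F), EMIT:-] out:-; bubbles=1
Tick 4: [PARSE:-, VALIDATE:P3(v=3,ok=T), TRANSFORM:P2(v=0,ok=F), EMIT:P1(v=0,ok=F)] out:-; bubbles=1
Tick 5: [PARSE:-, VALIDATE:-, TRANSFORM:P3(v=12,ok=T), EMIT:P2(v=0,ok=F)] out:P1(v=0); bubbles=2
Tick 6: [PARSE:P4(v=20,ok=F), VALIDATE:-, TRANSFORM:-, EMIT:P3(v=12,ok=T)] out:P2(v=0); bubbles=2
Tick 7: [PARSE:-, VALIDATE:P4(v=20,ok=F), TRANSFORM:-, EMIT:-] out:P3(v=12); bubbles=3
Tick 8: [PARSE:P5(v=13,ok=F), VALIDATE:-, TRANSFORM:P4(v=0,ok=F), EMIT:-] out:-; bubbles=2
Tick 9: [PARSE:-, VALIDATE:P5(v=13,ok=F), TRANSFORM:-, EMIT:P4(v=0,ok=F)] out:-; bubbles=2
Tick 10: [PARSE:-, VALIDATE:-, TRANSFORM:P5(v=0,ok=F), EMIT:-] out:P4(v=0); bubbles=3
Tick 11: [PARSE:-, VALIDATE:-, TRANSFORM:-, EMIT:P5(v=0,ok=F)] out:-; bubbles=3
Tick 12: [PARSE:-, VALIDATE:-, TRANSFORM:-, EMIT:-] out:P5(v=0); bubbles=4
Total bubble-slots: 28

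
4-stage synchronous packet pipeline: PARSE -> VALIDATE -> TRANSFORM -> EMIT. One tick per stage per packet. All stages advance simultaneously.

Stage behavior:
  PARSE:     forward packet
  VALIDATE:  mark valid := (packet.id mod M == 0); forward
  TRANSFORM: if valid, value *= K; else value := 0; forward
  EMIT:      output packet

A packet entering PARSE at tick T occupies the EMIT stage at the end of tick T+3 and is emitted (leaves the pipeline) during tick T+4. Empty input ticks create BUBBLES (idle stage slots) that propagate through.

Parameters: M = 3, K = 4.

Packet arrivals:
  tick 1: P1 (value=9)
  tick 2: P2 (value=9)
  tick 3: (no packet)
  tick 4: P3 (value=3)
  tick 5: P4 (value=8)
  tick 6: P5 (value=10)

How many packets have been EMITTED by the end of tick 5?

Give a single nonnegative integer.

Answer: 1

Derivation:
Tick 1: [PARSE:P1(v=9,ok=F), VALIDATE:-, TRANSFORM:-, EMIT:-] out:-; in:P1
Tick 2: [PARSE:P2(v=9,ok=F), VALIDATE:P1(v=9,ok=F), TRANSFORM:-, EMIT:-] out:-; in:P2
Tick 3: [PARSE:-, VALIDATE:P2(v=9,ok=F), TRANSFORM:P1(v=0,ok=F), EMIT:-] out:-; in:-
Tick 4: [PARSE:P3(v=3,ok=F), VALIDATE:-, TRANSFORM:P2(v=0,ok=F), EMIT:P1(v=0,ok=F)] out:-; in:P3
Tick 5: [PARSE:P4(v=8,ok=F), VALIDATE:P3(v=3,ok=T), TRANSFORM:-, EMIT:P2(v=0,ok=F)] out:P1(v=0); in:P4
Emitted by tick 5: ['P1']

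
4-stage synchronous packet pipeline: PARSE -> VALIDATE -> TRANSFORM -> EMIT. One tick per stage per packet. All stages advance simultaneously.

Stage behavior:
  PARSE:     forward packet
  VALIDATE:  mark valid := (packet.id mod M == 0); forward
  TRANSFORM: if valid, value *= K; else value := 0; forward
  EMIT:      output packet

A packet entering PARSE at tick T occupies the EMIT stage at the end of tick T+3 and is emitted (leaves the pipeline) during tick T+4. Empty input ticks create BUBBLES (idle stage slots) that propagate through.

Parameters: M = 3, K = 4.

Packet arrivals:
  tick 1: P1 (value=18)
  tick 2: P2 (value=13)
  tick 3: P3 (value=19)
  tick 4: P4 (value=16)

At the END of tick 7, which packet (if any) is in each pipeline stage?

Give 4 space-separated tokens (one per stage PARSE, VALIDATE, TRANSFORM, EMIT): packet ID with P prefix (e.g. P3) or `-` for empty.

Tick 1: [PARSE:P1(v=18,ok=F), VALIDATE:-, TRANSFORM:-, EMIT:-] out:-; in:P1
Tick 2: [PARSE:P2(v=13,ok=F), VALIDATE:P1(v=18,ok=F), TRANSFORM:-, EMIT:-] out:-; in:P2
Tick 3: [PARSE:P3(v=19,ok=F), VALIDATE:P2(v=13,ok=F), TRANSFORM:P1(v=0,ok=F), EMIT:-] out:-; in:P3
Tick 4: [PARSE:P4(v=16,ok=F), VALIDATE:P3(v=19,ok=T), TRANSFORM:P2(v=0,ok=F), EMIT:P1(v=0,ok=F)] out:-; in:P4
Tick 5: [PARSE:-, VALIDATE:P4(v=16,ok=F), TRANSFORM:P3(v=76,ok=T), EMIT:P2(v=0,ok=F)] out:P1(v=0); in:-
Tick 6: [PARSE:-, VALIDATE:-, TRANSFORM:P4(v=0,ok=F), EMIT:P3(v=76,ok=T)] out:P2(v=0); in:-
Tick 7: [PARSE:-, VALIDATE:-, TRANSFORM:-, EMIT:P4(v=0,ok=F)] out:P3(v=76); in:-
At end of tick 7: ['-', '-', '-', 'P4']

Answer: - - - P4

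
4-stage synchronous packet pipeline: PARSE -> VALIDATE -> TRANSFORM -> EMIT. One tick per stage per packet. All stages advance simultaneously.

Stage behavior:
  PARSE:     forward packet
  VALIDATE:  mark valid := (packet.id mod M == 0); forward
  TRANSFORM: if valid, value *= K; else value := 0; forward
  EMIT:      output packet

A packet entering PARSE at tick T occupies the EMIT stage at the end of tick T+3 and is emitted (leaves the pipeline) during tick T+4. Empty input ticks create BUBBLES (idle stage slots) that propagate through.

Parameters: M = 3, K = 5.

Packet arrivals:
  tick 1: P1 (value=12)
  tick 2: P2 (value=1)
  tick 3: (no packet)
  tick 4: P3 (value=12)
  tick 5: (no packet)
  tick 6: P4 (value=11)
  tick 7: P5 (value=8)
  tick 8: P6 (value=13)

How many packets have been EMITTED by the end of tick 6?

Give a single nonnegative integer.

Tick 1: [PARSE:P1(v=12,ok=F), VALIDATE:-, TRANSFORM:-, EMIT:-] out:-; in:P1
Tick 2: [PARSE:P2(v=1,ok=F), VALIDATE:P1(v=12,ok=F), TRANSFORM:-, EMIT:-] out:-; in:P2
Tick 3: [PARSE:-, VALIDATE:P2(v=1,ok=F), TRANSFORM:P1(v=0,ok=F), EMIT:-] out:-; in:-
Tick 4: [PARSE:P3(v=12,ok=F), VALIDATE:-, TRANSFORM:P2(v=0,ok=F), EMIT:P1(v=0,ok=F)] out:-; in:P3
Tick 5: [PARSE:-, VALIDATE:P3(v=12,ok=T), TRANSFORM:-, EMIT:P2(v=0,ok=F)] out:P1(v=0); in:-
Tick 6: [PARSE:P4(v=11,ok=F), VALIDATE:-, TRANSFORM:P3(v=60,ok=T), EMIT:-] out:P2(v=0); in:P4
Emitted by tick 6: ['P1', 'P2']

Answer: 2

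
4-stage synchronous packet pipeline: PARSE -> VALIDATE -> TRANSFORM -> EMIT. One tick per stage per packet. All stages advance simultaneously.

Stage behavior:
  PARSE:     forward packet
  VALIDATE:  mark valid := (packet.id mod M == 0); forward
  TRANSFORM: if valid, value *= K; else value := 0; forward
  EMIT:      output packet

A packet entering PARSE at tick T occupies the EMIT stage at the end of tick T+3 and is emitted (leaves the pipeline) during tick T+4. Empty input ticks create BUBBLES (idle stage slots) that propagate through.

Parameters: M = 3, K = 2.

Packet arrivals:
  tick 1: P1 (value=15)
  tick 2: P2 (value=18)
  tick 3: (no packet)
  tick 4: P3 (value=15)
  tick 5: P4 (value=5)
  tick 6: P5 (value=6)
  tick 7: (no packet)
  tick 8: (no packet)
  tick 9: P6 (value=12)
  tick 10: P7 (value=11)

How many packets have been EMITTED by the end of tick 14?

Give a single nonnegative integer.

Tick 1: [PARSE:P1(v=15,ok=F), VALIDATE:-, TRANSFORM:-, EMIT:-] out:-; in:P1
Tick 2: [PARSE:P2(v=18,ok=F), VALIDATE:P1(v=15,ok=F), TRANSFORM:-, EMIT:-] out:-; in:P2
Tick 3: [PARSE:-, VALIDATE:P2(v=18,ok=F), TRANSFORM:P1(v=0,ok=F), EMIT:-] out:-; in:-
Tick 4: [PARSE:P3(v=15,ok=F), VALIDATE:-, TRANSFORM:P2(v=0,ok=F), EMIT:P1(v=0,ok=F)] out:-; in:P3
Tick 5: [PARSE:P4(v=5,ok=F), VALIDATE:P3(v=15,ok=T), TRANSFORM:-, EMIT:P2(v=0,ok=F)] out:P1(v=0); in:P4
Tick 6: [PARSE:P5(v=6,ok=F), VALIDATE:P4(v=5,ok=F), TRANSFORM:P3(v=30,ok=T), EMIT:-] out:P2(v=0); in:P5
Tick 7: [PARSE:-, VALIDATE:P5(v=6,ok=F), TRANSFORM:P4(v=0,ok=F), EMIT:P3(v=30,ok=T)] out:-; in:-
Tick 8: [PARSE:-, VALIDATE:-, TRANSFORM:P5(v=0,ok=F), EMIT:P4(v=0,ok=F)] out:P3(v=30); in:-
Tick 9: [PARSE:P6(v=12,ok=F), VALIDATE:-, TRANSFORM:-, EMIT:P5(v=0,ok=F)] out:P4(v=0); in:P6
Tick 10: [PARSE:P7(v=11,ok=F), VALIDATE:P6(v=12,ok=T), TRANSFORM:-, EMIT:-] out:P5(v=0); in:P7
Tick 11: [PARSE:-, VALIDATE:P7(v=11,ok=F), TRANSFORM:P6(v=24,ok=T), EMIT:-] out:-; in:-
Tick 12: [PARSE:-, VALIDATE:-, TRANSFORM:P7(v=0,ok=F), EMIT:P6(v=24,ok=T)] out:-; in:-
Tick 13: [PARSE:-, VALIDATE:-, TRANSFORM:-, EMIT:P7(v=0,ok=F)] out:P6(v=24); in:-
Tick 14: [PARSE:-, VALIDATE:-, TRANSFORM:-, EMIT:-] out:P7(v=0); in:-
Emitted by tick 14: ['P1', 'P2', 'P3', 'P4', 'P5', 'P6', 'P7']

Answer: 7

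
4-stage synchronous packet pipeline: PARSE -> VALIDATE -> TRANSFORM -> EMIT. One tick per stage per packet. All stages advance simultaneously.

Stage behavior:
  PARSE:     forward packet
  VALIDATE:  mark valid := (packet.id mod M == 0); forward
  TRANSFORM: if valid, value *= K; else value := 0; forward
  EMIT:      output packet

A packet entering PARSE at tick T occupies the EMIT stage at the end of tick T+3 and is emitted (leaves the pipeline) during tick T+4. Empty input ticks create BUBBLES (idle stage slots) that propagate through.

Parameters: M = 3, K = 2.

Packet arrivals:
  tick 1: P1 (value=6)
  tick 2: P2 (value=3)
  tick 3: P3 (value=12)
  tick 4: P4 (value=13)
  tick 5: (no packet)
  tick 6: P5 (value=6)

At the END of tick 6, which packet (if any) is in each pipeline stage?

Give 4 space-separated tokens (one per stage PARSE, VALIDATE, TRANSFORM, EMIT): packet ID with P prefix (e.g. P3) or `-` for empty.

Tick 1: [PARSE:P1(v=6,ok=F), VALIDATE:-, TRANSFORM:-, EMIT:-] out:-; in:P1
Tick 2: [PARSE:P2(v=3,ok=F), VALIDATE:P1(v=6,ok=F), TRANSFORM:-, EMIT:-] out:-; in:P2
Tick 3: [PARSE:P3(v=12,ok=F), VALIDATE:P2(v=3,ok=F), TRANSFORM:P1(v=0,ok=F), EMIT:-] out:-; in:P3
Tick 4: [PARSE:P4(v=13,ok=F), VALIDATE:P3(v=12,ok=T), TRANSFORM:P2(v=0,ok=F), EMIT:P1(v=0,ok=F)] out:-; in:P4
Tick 5: [PARSE:-, VALIDATE:P4(v=13,ok=F), TRANSFORM:P3(v=24,ok=T), EMIT:P2(v=0,ok=F)] out:P1(v=0); in:-
Tick 6: [PARSE:P5(v=6,ok=F), VALIDATE:-, TRANSFORM:P4(v=0,ok=F), EMIT:P3(v=24,ok=T)] out:P2(v=0); in:P5
At end of tick 6: ['P5', '-', 'P4', 'P3']

Answer: P5 - P4 P3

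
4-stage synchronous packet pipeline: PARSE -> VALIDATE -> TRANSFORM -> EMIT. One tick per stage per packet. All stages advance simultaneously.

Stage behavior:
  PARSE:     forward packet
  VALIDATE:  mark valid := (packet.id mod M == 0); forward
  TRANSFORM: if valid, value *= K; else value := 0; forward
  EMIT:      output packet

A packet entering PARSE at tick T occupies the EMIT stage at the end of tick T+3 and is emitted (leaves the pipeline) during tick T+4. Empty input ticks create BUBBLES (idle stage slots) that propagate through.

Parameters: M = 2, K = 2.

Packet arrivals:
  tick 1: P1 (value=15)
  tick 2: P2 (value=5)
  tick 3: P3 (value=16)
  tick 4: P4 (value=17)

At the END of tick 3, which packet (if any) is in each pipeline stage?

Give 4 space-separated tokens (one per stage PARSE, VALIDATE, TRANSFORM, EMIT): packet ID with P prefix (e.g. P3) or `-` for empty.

Answer: P3 P2 P1 -

Derivation:
Tick 1: [PARSE:P1(v=15,ok=F), VALIDATE:-, TRANSFORM:-, EMIT:-] out:-; in:P1
Tick 2: [PARSE:P2(v=5,ok=F), VALIDATE:P1(v=15,ok=F), TRANSFORM:-, EMIT:-] out:-; in:P2
Tick 3: [PARSE:P3(v=16,ok=F), VALIDATE:P2(v=5,ok=T), TRANSFORM:P1(v=0,ok=F), EMIT:-] out:-; in:P3
At end of tick 3: ['P3', 'P2', 'P1', '-']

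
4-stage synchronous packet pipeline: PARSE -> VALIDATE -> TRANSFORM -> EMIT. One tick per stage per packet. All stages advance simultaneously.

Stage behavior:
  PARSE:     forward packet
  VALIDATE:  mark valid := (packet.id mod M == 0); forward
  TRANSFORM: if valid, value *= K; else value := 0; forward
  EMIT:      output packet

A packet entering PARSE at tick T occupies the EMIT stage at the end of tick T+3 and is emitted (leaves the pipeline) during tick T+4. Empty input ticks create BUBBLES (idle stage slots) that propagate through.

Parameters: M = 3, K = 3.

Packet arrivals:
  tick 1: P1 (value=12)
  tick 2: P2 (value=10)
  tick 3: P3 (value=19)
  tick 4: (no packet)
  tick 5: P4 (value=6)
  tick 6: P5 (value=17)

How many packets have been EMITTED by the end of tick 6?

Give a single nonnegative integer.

Tick 1: [PARSE:P1(v=12,ok=F), VALIDATE:-, TRANSFORM:-, EMIT:-] out:-; in:P1
Tick 2: [PARSE:P2(v=10,ok=F), VALIDATE:P1(v=12,ok=F), TRANSFORM:-, EMIT:-] out:-; in:P2
Tick 3: [PARSE:P3(v=19,ok=F), VALIDATE:P2(v=10,ok=F), TRANSFORM:P1(v=0,ok=F), EMIT:-] out:-; in:P3
Tick 4: [PARSE:-, VALIDATE:P3(v=19,ok=T), TRANSFORM:P2(v=0,ok=F), EMIT:P1(v=0,ok=F)] out:-; in:-
Tick 5: [PARSE:P4(v=6,ok=F), VALIDATE:-, TRANSFORM:P3(v=57,ok=T), EMIT:P2(v=0,ok=F)] out:P1(v=0); in:P4
Tick 6: [PARSE:P5(v=17,ok=F), VALIDATE:P4(v=6,ok=F), TRANSFORM:-, EMIT:P3(v=57,ok=T)] out:P2(v=0); in:P5
Emitted by tick 6: ['P1', 'P2']

Answer: 2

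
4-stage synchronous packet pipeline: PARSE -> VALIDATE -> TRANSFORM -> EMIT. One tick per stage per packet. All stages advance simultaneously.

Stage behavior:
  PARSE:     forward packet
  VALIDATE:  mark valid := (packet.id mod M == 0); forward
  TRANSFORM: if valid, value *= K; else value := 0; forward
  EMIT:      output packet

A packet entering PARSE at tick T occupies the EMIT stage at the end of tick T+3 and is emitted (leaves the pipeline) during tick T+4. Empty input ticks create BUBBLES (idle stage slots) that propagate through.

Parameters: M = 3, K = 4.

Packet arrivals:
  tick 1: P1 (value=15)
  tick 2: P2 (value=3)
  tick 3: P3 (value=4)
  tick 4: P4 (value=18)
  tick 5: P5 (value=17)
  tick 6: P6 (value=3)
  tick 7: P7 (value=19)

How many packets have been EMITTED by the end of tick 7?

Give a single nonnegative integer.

Answer: 3

Derivation:
Tick 1: [PARSE:P1(v=15,ok=F), VALIDATE:-, TRANSFORM:-, EMIT:-] out:-; in:P1
Tick 2: [PARSE:P2(v=3,ok=F), VALIDATE:P1(v=15,ok=F), TRANSFORM:-, EMIT:-] out:-; in:P2
Tick 3: [PARSE:P3(v=4,ok=F), VALIDATE:P2(v=3,ok=F), TRANSFORM:P1(v=0,ok=F), EMIT:-] out:-; in:P3
Tick 4: [PARSE:P4(v=18,ok=F), VALIDATE:P3(v=4,ok=T), TRANSFORM:P2(v=0,ok=F), EMIT:P1(v=0,ok=F)] out:-; in:P4
Tick 5: [PARSE:P5(v=17,ok=F), VALIDATE:P4(v=18,ok=F), TRANSFORM:P3(v=16,ok=T), EMIT:P2(v=0,ok=F)] out:P1(v=0); in:P5
Tick 6: [PARSE:P6(v=3,ok=F), VALIDATE:P5(v=17,ok=F), TRANSFORM:P4(v=0,ok=F), EMIT:P3(v=16,ok=T)] out:P2(v=0); in:P6
Tick 7: [PARSE:P7(v=19,ok=F), VALIDATE:P6(v=3,ok=T), TRANSFORM:P5(v=0,ok=F), EMIT:P4(v=0,ok=F)] out:P3(v=16); in:P7
Emitted by tick 7: ['P1', 'P2', 'P3']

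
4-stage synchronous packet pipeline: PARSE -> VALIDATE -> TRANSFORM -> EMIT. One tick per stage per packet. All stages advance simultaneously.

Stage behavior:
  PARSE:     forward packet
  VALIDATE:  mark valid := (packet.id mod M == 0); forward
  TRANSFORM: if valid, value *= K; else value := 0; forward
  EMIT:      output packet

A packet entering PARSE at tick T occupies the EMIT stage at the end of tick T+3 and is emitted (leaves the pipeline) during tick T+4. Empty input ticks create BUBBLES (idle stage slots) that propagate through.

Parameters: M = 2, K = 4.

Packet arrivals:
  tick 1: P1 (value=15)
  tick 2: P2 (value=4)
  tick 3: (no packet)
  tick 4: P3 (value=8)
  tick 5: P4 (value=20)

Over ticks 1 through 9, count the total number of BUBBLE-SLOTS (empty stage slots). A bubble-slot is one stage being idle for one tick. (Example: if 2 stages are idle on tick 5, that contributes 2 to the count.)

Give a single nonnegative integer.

Tick 1: [PARSE:P1(v=15,ok=F), VALIDATE:-, TRANSFORM:-, EMIT:-] out:-; bubbles=3
Tick 2: [PARSE:P2(v=4,ok=F), VALIDATE:P1(v=15,ok=F), TRANSFORM:-, EMIT:-] out:-; bubbles=2
Tick 3: [PARSE:-, VALIDATE:P2(v=4,ok=T), TRANSFORM:P1(v=0,ok=F), EMIT:-] out:-; bubbles=2
Tick 4: [PARSE:P3(v=8,ok=F), VALIDATE:-, TRANSFORM:P2(v=16,ok=T), EMIT:P1(v=0,ok=F)] out:-; bubbles=1
Tick 5: [PARSE:P4(v=20,ok=F), VALIDATE:P3(v=8,ok=F), TRANSFORM:-, EMIT:P2(v=16,ok=T)] out:P1(v=0); bubbles=1
Tick 6: [PARSE:-, VALIDATE:P4(v=20,ok=T), TRANSFORM:P3(v=0,ok=F), EMIT:-] out:P2(v=16); bubbles=2
Tick 7: [PARSE:-, VALIDATE:-, TRANSFORM:P4(v=80,ok=T), EMIT:P3(v=0,ok=F)] out:-; bubbles=2
Tick 8: [PARSE:-, VALIDATE:-, TRANSFORM:-, EMIT:P4(v=80,ok=T)] out:P3(v=0); bubbles=3
Tick 9: [PARSE:-, VALIDATE:-, TRANSFORM:-, EMIT:-] out:P4(v=80); bubbles=4
Total bubble-slots: 20

Answer: 20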